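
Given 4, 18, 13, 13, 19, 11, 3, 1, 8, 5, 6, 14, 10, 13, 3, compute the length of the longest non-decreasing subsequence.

5

Scanning left to right, the best length ending at each element is: 4→1, 18→2, 13→2, 13→3, 19→4, 11→2, 3→1, 1→1, 8→2, 5→2, 6→3, 14→4, 10→4, 13→5, 3→2.
So the longest non-decreasing subsequence has length 5, e.g. 4, 5, 6, 10, 13.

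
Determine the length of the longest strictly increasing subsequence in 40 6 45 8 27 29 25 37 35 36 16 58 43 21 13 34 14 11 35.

7

Scanning left to right, the best length ending at each element is: 40→1, 6→1, 45→2, 8→2, 27→3, 29→4, 25→3, 37→5, 35→5, 36→6, 16→3, 58→7, 43→7, 21→4, 13→3, 34→5, 14→4, 11→3, 35→6.
So the longest increasing subsequence has length 7, e.g. 6, 8, 27, 29, 35, 36, 58.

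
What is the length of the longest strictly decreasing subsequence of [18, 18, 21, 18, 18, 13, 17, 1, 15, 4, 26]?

Scanning left to right, the best length ending at each element is: 18→1, 18→1, 21→1, 18→2, 18→2, 13→3, 17→3, 1→4, 15→4, 4→5, 26→1.
So the longest decreasing subsequence has length 5, e.g. 21, 18, 17, 15, 4.

5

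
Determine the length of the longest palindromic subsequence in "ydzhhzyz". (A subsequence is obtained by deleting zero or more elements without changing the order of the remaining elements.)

6

One longest palindromic subsequence is yzhhzy (positions 1,3,4,5,6,7); it reads the same forward and backward, and the interval DP gives dp[1][8] = 6.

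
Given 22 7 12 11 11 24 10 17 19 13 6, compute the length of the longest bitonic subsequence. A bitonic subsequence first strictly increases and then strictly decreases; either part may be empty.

One longest bitonic subsequence is 7, 12, 24, 19, 13, 6 (positions 2,3,6,9,10,11): it rises to 24 then falls. Length 6 is optimal.

6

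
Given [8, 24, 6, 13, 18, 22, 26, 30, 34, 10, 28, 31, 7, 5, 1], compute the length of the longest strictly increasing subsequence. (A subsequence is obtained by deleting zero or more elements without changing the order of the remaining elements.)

7

Scanning left to right, the best length ending at each element is: 8→1, 24→2, 6→1, 13→2, 18→3, 22→4, 26→5, 30→6, 34→7, 10→2, 28→6, 31→7, 7→2, 5→1, 1→1.
So the longest increasing subsequence has length 7, e.g. 8, 13, 18, 22, 26, 30, 34.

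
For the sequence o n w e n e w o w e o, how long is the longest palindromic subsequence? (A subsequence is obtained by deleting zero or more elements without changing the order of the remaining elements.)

One longest palindromic subsequence is oewoweo (positions 1,4,7,8,9,10,11); it reads the same forward and backward, and the interval DP gives dp[1][11] = 7.

7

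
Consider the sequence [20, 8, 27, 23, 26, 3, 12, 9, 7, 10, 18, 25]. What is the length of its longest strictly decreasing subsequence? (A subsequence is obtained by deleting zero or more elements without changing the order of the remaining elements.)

Scanning left to right, the best length ending at each element is: 20→1, 8→2, 27→1, 23→2, 26→2, 3→3, 12→3, 9→4, 7→5, 10→4, 18→3, 25→3.
So the longest decreasing subsequence has length 5, e.g. 27, 23, 12, 9, 7.

5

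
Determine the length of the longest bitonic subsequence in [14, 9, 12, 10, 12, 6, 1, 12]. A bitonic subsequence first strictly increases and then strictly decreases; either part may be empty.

One longest bitonic subsequence is 14, 12, 10, 6, 1 (positions 1,3,4,6,7): it rises to 14 then falls. Length 5 is optimal.

5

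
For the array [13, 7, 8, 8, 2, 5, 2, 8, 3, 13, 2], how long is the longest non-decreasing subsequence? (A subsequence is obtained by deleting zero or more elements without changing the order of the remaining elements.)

5

Let dp[i] be the longest non-decreasing subsequence ending at position i. Then dp = [1, 1, 2, 3, 1, 2, 2, 4, 3, 5, 3].
The maximum is 5; one witness is 7, 8, 8, 8, 13 at positions 2,3,4,8,10.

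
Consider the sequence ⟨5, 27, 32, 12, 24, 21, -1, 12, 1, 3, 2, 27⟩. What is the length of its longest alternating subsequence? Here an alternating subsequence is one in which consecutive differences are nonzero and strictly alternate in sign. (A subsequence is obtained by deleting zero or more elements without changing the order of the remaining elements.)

A longest alternating subsequence is 5, 27, 12, 24, -1, 12, 1, 3, 2, 27 (positions 1,2,4,5,7,8,9,10,11,12); its 9 consecutive differences strictly alternate in sign, and length 10 is optimal.

10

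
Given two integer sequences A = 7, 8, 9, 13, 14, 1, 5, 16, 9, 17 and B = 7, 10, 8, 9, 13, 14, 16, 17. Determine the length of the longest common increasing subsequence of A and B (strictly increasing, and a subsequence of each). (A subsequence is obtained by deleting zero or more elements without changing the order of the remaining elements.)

7

A longest common strictly increasing subsequence is 7, 8, 9, 13, 14, 16, 17 (length 7); it appears in order in both A and B, and no longer such subsequence exists.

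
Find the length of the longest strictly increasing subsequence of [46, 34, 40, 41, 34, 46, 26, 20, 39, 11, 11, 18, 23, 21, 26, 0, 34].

5

Let dp[i] be the longest increasing subsequence ending at position i. Then dp = [1, 1, 2, 3, 1, 4, 1, 1, 2, 1, 1, 2, 3, 3, 4, 1, 5].
The maximum is 5; one witness is 11, 18, 23, 26, 34 at positions 10,12,13,15,17.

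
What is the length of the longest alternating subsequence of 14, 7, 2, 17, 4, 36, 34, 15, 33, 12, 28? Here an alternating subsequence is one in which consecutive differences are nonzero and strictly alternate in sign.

Track the best alternating length ending on an up-step vs a down-step at each position: up/down = 1/1, 1/2, 1/2, 3/1, 3/4, 5/1, 5/6, 5/6, 7/6, 5/8, 9/8.
The maximum over both is 9; one such subsequence is 14, 7, 17, 4, 36, 15, 33, 12, 28.

9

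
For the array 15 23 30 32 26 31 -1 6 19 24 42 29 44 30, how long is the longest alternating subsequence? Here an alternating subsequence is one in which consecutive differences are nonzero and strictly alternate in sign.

9

Track the best alternating length ending on an up-step vs a down-step at each position: up/down = 1/1, 2/1, 2/1, 2/1, 2/3, 4/3, 1/5, 6/5, 6/5, 6/5, 6/1, 6/7, 8/1, 8/9.
The maximum over both is 9; one such subsequence is 15, 30, 26, 31, -1, 42, 29, 44, 30.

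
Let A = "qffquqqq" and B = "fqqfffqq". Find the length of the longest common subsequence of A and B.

5

Backtracking the LCS table gives one alignment: q (A1,B3) → f (A2,B5) → f (A3,B6) → q (A7,B7) → q (A8,B8).
So the longest common subsequence has length 5.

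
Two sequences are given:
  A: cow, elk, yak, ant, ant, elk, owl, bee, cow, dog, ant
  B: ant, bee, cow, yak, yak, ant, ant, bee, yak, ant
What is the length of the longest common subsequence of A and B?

A longest common subsequence is cow, yak, ant, ant, bee, ant (length 6); the LCS DP confirms no longer common subsequence exists.

6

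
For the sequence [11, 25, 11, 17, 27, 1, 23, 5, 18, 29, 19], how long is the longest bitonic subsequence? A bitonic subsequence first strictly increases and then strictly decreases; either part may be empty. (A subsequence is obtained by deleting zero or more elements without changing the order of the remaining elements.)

Let inc[i] be the LIS ending at i and dec[i] the longest strictly decreasing subsequence starting at i. inc = [1, 2, 1, 2, 3, 1, 3, 2, 3, 4, 4], dec = [2, 3, 2, 2, 3, 1, 2, 1, 1, 2, 1].
max_i inc[i]+dec[i]−1 = 5, with one witness 11, 25, 27, 23, 19.

5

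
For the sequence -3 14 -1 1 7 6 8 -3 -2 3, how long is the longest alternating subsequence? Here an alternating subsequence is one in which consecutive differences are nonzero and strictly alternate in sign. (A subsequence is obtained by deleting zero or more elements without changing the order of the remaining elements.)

A longest alternating subsequence is -3, 14, -1, 7, 6, 8, -3, -2 (positions 1,2,3,5,6,7,8,9); its 7 consecutive differences strictly alternate in sign, and length 8 is optimal.

8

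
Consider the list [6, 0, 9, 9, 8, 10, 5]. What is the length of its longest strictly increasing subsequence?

Scanning left to right, the best length ending at each element is: 6→1, 0→1, 9→2, 9→2, 8→2, 10→3, 5→2.
So the longest increasing subsequence has length 3, e.g. 6, 9, 10.

3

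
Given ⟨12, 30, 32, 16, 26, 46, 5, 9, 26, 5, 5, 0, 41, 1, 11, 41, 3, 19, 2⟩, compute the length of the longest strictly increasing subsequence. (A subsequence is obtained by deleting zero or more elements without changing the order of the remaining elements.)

Let dp[i] be the longest increasing subsequence ending at position i. Then dp = [1, 2, 3, 2, 3, 4, 1, 2, 3, 1, 1, 1, 4, 2, 3, 4, 3, 4, 3].
The maximum is 4; one witness is 12, 30, 32, 46 at positions 1,2,3,6.

4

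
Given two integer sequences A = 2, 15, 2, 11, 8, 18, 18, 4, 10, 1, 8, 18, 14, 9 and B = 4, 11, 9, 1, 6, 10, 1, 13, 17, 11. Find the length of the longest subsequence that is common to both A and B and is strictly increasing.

A longest common strictly increasing subsequence is 4, 9 (length 2); it appears in order in both A and B, and no longer such subsequence exists.

2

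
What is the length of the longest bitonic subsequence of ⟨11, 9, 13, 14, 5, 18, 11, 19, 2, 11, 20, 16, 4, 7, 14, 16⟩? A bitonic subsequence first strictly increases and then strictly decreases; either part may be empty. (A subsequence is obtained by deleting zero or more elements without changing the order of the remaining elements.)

8

Let inc[i] be the LIS ending at i and dec[i] the longest strictly decreasing subsequence starting at i. inc = [1, 1, 2, 3, 1, 4, 2, 5, 1, 2, 6, 4, 2, 3, 4, 5], dec = [4, 3, 3, 3, 2, 3, 2, 3, 1, 2, 3, 2, 1, 1, 1, 1].
max_i inc[i]+dec[i]−1 = 8, with one witness 11, 13, 14, 18, 19, 20, 16, 14.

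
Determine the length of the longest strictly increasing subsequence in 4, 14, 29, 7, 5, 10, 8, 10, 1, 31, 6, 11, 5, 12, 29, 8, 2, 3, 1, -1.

7

One longest increasing subsequence is 4, 7, 8, 10, 11, 12, 29 (positions 1,4,7,8,12,14,15), of length 7; no longer one exists.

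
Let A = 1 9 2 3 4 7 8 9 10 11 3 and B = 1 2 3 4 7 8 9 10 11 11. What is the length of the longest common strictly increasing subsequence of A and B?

For each value that appears in both, track the longest common increasing run ending there.
The best achievable length is 9; one witness is 1, 2, 3, 4, 7, 8, 9, 10, 11 (A-positions 1,3,4,5,6,7,8,9,10, B-positions 1,2,3,4,5,6,7,8,9).

9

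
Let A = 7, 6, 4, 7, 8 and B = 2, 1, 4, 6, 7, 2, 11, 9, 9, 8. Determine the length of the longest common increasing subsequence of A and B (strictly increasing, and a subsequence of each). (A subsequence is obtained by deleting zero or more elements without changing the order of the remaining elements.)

For each value that appears in both, track the longest common increasing run ending there.
The best achievable length is 3; one witness is 4, 7, 8 (A-positions 3,4,5, B-positions 3,5,10).

3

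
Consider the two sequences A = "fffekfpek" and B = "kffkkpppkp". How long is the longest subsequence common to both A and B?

Backtracking the LCS table gives one alignment: f (A1,B2) → f (A2,B3) → k (A5,B5) → p (A7,B8) → k (A9,B9).
So the longest common subsequence has length 5.

5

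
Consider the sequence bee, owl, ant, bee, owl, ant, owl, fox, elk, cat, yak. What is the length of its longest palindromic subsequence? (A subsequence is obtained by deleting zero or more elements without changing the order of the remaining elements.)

Using dp[i][j] = 2 + dp[i+1][j−1] if the ends match, else max(dp[i+1][j], dp[i][j−1]):
dp[1][11] = 5. A witness is owl ant owl ant owl at positions 2,3,5,6,7.

5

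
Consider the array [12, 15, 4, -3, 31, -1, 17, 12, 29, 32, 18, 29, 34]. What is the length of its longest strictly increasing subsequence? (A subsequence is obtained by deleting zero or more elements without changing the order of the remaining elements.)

6

Let dp[i] be the longest increasing subsequence ending at position i. Then dp = [1, 2, 1, 1, 3, 2, 3, 3, 4, 5, 4, 5, 6].
The maximum is 6; one witness is 12, 15, 17, 29, 32, 34 at positions 1,2,7,9,10,13.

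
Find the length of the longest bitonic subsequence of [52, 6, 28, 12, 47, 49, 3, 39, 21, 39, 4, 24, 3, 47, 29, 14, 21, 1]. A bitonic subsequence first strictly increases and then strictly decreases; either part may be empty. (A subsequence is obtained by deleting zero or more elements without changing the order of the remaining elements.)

One longest bitonic subsequence is 6, 28, 47, 49, 39, 21, 4, 3, 1 (positions 2,3,5,6,8,9,11,13,18): it rises to 49 then falls. Length 9 is optimal.

9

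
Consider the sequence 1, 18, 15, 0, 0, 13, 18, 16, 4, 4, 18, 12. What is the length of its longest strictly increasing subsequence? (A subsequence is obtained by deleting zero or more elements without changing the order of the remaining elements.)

Scanning left to right, the best length ending at each element is: 1→1, 18→2, 15→2, 0→1, 0→1, 13→2, 18→3, 16→3, 4→2, 4→2, 18→4, 12→3.
So the longest increasing subsequence has length 4, e.g. 1, 15, 16, 18.

4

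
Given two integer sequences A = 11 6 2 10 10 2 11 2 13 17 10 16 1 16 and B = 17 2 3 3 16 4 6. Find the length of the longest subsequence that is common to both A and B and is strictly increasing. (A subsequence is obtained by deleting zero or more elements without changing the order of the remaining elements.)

A longest common strictly increasing subsequence is 2, 16 (length 2); it appears in order in both A and B, and no longer such subsequence exists.

2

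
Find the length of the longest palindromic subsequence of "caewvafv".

3

Using dp[i][j] = 2 + dp[i+1][j−1] if the ends match, else max(dp[i+1][j], dp[i][j−1]):
dp[1][8] = 3. A witness is vfv at positions 5,7,8.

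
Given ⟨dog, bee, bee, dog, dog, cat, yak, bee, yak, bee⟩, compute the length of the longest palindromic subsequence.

One longest palindromic subsequence is bee bee dog dog bee bee (positions 2,3,4,5,8,10); it reads the same forward and backward, and the interval DP gives dp[1][10] = 6.

6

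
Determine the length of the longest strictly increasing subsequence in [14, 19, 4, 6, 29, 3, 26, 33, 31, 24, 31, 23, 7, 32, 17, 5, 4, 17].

One longest increasing subsequence is 14, 19, 29, 31, 32 (positions 1,2,5,9,14), of length 5; no longer one exists.

5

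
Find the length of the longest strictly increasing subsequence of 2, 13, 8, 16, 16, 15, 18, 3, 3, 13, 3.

Let dp[i] be the longest increasing subsequence ending at position i. Then dp = [1, 2, 2, 3, 3, 3, 4, 2, 2, 3, 2].
The maximum is 4; one witness is 2, 13, 16, 18 at positions 1,2,4,7.

4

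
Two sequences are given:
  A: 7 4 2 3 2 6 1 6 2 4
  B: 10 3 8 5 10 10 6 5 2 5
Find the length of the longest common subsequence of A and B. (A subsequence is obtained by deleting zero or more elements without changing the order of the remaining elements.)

3

Backtracking the LCS table gives one alignment: 3 (A4,B2) → 6 (A6,B7) → 2 (A9,B9).
So the longest common subsequence has length 3.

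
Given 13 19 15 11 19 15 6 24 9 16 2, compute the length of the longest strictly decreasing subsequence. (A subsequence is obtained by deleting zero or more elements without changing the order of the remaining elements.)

Let dp[i] be the longest decreasing subsequence ending at position i. Then dp = [1, 1, 2, 3, 1, 2, 4, 1, 4, 2, 5].
The maximum is 5; one witness is 19, 15, 11, 6, 2 at positions 2,3,4,7,11.

5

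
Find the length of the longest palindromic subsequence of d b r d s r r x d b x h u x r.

6

One longest palindromic subsequence is rdrrdr (positions 3,4,6,7,9,15); it reads the same forward and backward, and the interval DP gives dp[1][15] = 6.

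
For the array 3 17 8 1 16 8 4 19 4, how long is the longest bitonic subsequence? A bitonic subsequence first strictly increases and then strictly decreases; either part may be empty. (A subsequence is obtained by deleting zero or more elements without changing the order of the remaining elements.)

Let inc[i] be the LIS ending at i and dec[i] the longest strictly decreasing subsequence starting at i. inc = [1, 2, 2, 1, 3, 2, 2, 4, 2], dec = [2, 4, 2, 1, 3, 2, 1, 2, 1].
max_i inc[i]+dec[i]−1 = 5, with one witness 3, 17, 16, 8, 4.

5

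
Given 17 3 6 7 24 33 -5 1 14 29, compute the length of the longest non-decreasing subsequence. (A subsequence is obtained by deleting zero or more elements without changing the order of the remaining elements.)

5

Scanning left to right, the best length ending at each element is: 17→1, 3→1, 6→2, 7→3, 24→4, 33→5, -5→1, 1→2, 14→4, 29→5.
So the longest non-decreasing subsequence has length 5, e.g. 3, 6, 7, 24, 33.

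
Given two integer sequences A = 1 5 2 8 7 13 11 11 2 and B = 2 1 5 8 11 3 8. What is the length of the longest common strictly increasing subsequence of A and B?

For each value that appears in both, track the longest common increasing run ending there.
The best achievable length is 4; one witness is 1, 5, 8, 11 (A-positions 1,2,4,7, B-positions 2,3,4,5).

4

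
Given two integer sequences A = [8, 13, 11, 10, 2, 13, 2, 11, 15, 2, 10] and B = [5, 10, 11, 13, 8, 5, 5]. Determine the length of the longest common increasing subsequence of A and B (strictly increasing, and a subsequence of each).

2

A longest common strictly increasing subsequence is 10, 11 (length 2); it appears in order in both A and B, and no longer such subsequence exists.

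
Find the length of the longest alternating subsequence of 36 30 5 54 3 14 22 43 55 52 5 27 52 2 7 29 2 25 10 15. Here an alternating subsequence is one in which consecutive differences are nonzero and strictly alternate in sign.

Track the best alternating length ending on an up-step vs a down-step at each position: up/down = 1/1, 1/2, 1/2, 3/1, 1/4, 5/4, 5/4, 5/4, 5/1, 5/6, 5/6, 7/6, 7/6, 1/8, 9/8, 9/8, 1/10, 11/10, 11/12, 13/12.
The maximum over both is 13; one such subsequence is 36, 30, 54, 3, 14, 5, 27, 2, 7, 2, 25, 10, 15.

13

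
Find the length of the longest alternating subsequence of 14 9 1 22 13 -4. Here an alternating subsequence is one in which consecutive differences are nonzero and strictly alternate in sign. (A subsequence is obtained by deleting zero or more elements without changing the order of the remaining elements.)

A longest alternating subsequence is 14, 9, 22, 13 (positions 1,2,4,5); its 3 consecutive differences strictly alternate in sign, and length 4 is optimal.

4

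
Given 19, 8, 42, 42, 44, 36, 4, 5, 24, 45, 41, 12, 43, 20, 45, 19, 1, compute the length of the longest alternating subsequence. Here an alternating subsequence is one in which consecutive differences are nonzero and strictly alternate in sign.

Track the best alternating length ending on an up-step vs a down-step at each position: up/down = 1/1, 1/2, 3/1, 3/1, 3/1, 3/4, 1/4, 5/4, 5/4, 5/1, 5/6, 5/6, 7/6, 7/8, 9/1, 7/10, 1/10.
The maximum over both is 10; one such subsequence is 19, 8, 42, 36, 45, 41, 43, 20, 45, 19.

10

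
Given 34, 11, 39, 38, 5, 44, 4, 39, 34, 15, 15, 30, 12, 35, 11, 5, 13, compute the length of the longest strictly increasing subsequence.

Let dp[i] be the longest increasing subsequence ending at position i. Then dp = [1, 1, 2, 2, 1, 3, 1, 3, 2, 2, 2, 3, 2, 4, 2, 2, 3].
The maximum is 4; one witness is 11, 15, 30, 35 at positions 2,10,12,14.

4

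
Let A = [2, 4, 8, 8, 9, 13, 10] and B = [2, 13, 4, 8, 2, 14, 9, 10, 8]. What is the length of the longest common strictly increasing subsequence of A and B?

5

A longest common strictly increasing subsequence is 2, 4, 8, 9, 10 (length 5); it appears in order in both A and B, and no longer such subsequence exists.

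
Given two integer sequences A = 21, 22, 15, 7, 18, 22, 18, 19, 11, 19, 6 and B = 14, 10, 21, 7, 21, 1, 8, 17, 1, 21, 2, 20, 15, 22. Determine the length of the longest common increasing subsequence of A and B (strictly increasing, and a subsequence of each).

A longest common strictly increasing subsequence is 21, 22 (length 2); it appears in order in both A and B, and no longer such subsequence exists.

2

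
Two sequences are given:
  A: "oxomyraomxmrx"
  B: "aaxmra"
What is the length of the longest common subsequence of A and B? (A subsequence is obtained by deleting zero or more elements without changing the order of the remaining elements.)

4

Backtracking the LCS table gives one alignment: x (A2,B3) → m (A4,B4) → r (A6,B5) → a (A7,B6).
So the longest common subsequence has length 4.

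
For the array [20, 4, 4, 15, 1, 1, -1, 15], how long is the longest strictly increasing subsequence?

One longest increasing subsequence is 4, 15 (positions 2,4), of length 2; no longer one exists.

2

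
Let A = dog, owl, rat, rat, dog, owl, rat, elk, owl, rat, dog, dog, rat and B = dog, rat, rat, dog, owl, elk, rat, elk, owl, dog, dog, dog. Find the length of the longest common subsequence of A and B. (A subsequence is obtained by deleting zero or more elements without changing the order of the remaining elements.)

10

A longest common subsequence is dog, rat, rat, dog, owl, rat, elk, owl, dog, dog (length 10); the LCS DP confirms no longer common subsequence exists.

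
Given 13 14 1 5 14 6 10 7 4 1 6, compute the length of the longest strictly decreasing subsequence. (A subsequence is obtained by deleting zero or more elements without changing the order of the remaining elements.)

Let dp[i] be the longest decreasing subsequence ending at position i. Then dp = [1, 1, 2, 2, 1, 2, 2, 3, 4, 5, 4].
The maximum is 5; one witness is 13, 10, 7, 4, 1 at positions 1,7,8,9,10.

5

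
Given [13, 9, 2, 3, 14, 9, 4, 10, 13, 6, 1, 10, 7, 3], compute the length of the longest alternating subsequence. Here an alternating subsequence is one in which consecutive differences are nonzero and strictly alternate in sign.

8

Track the best alternating length ending on an up-step vs a down-step at each position: up/down = 1/1, 1/2, 1/2, 3/2, 3/1, 3/4, 3/4, 5/4, 5/4, 5/6, 1/6, 7/6, 7/8, 7/8.
The maximum over both is 8; one such subsequence is 13, 9, 14, 9, 10, 6, 10, 7.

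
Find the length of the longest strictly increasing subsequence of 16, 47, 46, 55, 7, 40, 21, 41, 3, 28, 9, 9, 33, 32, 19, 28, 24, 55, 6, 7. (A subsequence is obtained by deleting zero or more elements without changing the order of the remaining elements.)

5

Scanning left to right, the best length ending at each element is: 16→1, 47→2, 46→2, 55→3, 7→1, 40→2, 21→2, 41→3, 3→1, 28→3, 9→2, 9→2, 33→4, 32→4, 19→3, 28→4, 24→4, 55→5, 6→2, 7→3.
So the longest increasing subsequence has length 5, e.g. 16, 21, 28, 33, 55.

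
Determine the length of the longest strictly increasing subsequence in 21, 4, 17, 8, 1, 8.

2

Let dp[i] be the longest increasing subsequence ending at position i. Then dp = [1, 1, 2, 2, 1, 2].
The maximum is 2; one witness is 4, 17 at positions 2,3.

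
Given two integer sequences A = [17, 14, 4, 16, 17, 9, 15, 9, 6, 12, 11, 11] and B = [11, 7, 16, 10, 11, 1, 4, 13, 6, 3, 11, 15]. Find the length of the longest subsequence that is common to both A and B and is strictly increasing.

3

For each value that appears in both, track the longest common increasing run ending there.
The best achievable length is 3; one witness is 4, 6, 11 (A-positions 3,9,11, B-positions 7,9,11).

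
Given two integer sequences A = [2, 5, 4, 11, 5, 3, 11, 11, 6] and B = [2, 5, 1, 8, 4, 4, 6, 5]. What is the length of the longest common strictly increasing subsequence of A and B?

3

For each value that appears in both, track the longest common increasing run ending there.
The best achievable length is 3; one witness is 2, 5, 6 (A-positions 1,2,9, B-positions 1,2,7).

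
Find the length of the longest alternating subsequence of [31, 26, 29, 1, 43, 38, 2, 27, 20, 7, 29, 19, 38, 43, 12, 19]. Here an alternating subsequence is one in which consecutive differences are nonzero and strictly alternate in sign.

13

A longest alternating subsequence is 31, 26, 29, 1, 43, 2, 27, 20, 29, 19, 38, 12, 19 (positions 1,2,3,4,5,7,8,9,11,12,13,15,16); its 12 consecutive differences strictly alternate in sign, and length 13 is optimal.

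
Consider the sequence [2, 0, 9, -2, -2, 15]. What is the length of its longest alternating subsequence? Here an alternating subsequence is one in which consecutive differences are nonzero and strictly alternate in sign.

Track the best alternating length ending on an up-step vs a down-step at each position: up/down = 1/1, 1/2, 3/1, 1/4, 1/4, 5/1.
The maximum over both is 5; one such subsequence is 2, 0, 9, -2, 15.

5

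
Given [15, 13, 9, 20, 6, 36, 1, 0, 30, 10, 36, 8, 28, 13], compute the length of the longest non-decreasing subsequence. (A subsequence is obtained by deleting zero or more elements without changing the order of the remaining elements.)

One longest non-decreasing subsequence is 15, 20, 36, 36 (positions 1,4,6,11), of length 4; no longer one exists.

4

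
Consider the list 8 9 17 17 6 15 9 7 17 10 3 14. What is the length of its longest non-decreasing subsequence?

Let dp[i] be the longest non-decreasing subsequence ending at position i. Then dp = [1, 2, 3, 4, 1, 3, 3, 2, 5, 4, 1, 5].
The maximum is 5; one witness is 8, 9, 17, 17, 17 at positions 1,2,3,4,9.

5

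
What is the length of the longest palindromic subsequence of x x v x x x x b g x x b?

One longest palindromic subsequence is xxxxxxxx (positions 1,2,4,5,6,7,10,11); it reads the same forward and backward, and the interval DP gives dp[1][12] = 8.

8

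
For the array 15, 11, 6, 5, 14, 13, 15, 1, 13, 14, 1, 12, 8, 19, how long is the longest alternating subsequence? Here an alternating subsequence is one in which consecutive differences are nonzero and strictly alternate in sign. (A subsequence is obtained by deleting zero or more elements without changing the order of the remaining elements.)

11

A longest alternating subsequence is 15, 11, 14, 13, 15, 1, 13, 1, 12, 8, 19 (positions 1,2,5,6,7,8,9,11,12,13,14); its 10 consecutive differences strictly alternate in sign, and length 11 is optimal.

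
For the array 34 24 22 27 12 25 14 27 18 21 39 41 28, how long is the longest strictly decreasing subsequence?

4

Scanning left to right, the best length ending at each element is: 34→1, 24→2, 22→3, 27→2, 12→4, 25→3, 14→4, 27→2, 18→4, 21→4, 39→1, 41→1, 28→2.
So the longest decreasing subsequence has length 4, e.g. 34, 24, 22, 12.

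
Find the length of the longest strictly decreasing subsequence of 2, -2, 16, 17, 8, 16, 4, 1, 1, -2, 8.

5

Let dp[i] be the longest decreasing subsequence ending at position i. Then dp = [1, 2, 1, 1, 2, 2, 3, 4, 4, 5, 3].
The maximum is 5; one witness is 16, 8, 4, 1, -2 at positions 3,5,7,8,10.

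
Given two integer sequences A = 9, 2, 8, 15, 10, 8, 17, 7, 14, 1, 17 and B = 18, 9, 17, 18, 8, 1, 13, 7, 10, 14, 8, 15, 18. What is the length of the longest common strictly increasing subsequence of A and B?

For each value that appears in both, track the longest common increasing run ending there.
The best achievable length is 3; one witness is 9, 10, 14 (A-positions 1,5,9, B-positions 2,9,10).

3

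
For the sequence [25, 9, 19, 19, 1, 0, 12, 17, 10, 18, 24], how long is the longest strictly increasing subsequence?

Let dp[i] be the longest increasing subsequence ending at position i. Then dp = [1, 1, 2, 2, 1, 1, 2, 3, 2, 4, 5].
The maximum is 5; one witness is 9, 12, 17, 18, 24 at positions 2,7,8,10,11.

5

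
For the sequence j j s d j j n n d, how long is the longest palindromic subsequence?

One longest palindromic subsequence is jjdjj (positions 1,2,4,5,6); it reads the same forward and backward, and the interval DP gives dp[1][9] = 5.

5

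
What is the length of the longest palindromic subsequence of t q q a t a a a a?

5

One longest palindromic subsequence is aaaaa (positions 4,6,7,8,9); it reads the same forward and backward, and the interval DP gives dp[1][9] = 5.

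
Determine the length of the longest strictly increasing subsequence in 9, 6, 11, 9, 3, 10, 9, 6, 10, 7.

3

Let dp[i] be the longest increasing subsequence ending at position i. Then dp = [1, 1, 2, 2, 1, 3, 2, 2, 3, 3].
The maximum is 3; one witness is 6, 9, 10 at positions 2,4,6.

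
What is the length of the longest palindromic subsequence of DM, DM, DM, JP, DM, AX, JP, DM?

Using dp[i][j] = 2 + dp[i+1][j−1] if the ends match, else max(dp[i+1][j], dp[i][j−1]):
dp[1][8] = 5. A witness is DM JP AX JP DM at positions 1,4,6,7,8.

5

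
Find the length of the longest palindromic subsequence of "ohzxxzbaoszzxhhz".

7

One longest palindromic subsequence is zxzzzxz (positions 3,5,6,11,12,13,16); it reads the same forward and backward, and the interval DP gives dp[1][16] = 7.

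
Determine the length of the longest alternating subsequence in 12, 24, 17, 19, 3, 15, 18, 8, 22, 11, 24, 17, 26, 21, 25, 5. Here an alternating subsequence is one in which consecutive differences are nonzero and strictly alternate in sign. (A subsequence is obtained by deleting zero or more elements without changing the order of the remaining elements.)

15

Track the best alternating length ending on an up-step vs a down-step at each position: up/down = 1/1, 2/1, 2/3, 4/3, 1/5, 6/5, 6/5, 6/7, 8/3, 8/9, 10/1, 10/11, 12/1, 12/13, 14/13, 6/15.
The maximum over both is 15; one such subsequence is 12, 24, 17, 19, 3, 15, 8, 22, 11, 24, 17, 26, 21, 25, 5.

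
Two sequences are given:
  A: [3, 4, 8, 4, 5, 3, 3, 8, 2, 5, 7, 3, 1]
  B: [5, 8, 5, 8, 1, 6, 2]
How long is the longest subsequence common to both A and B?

Backtracking the LCS table gives one alignment: 8 (A3,B2) → 5 (A5,B3) → 8 (A8,B4) → 2 (A9,B7).
So the longest common subsequence has length 4.

4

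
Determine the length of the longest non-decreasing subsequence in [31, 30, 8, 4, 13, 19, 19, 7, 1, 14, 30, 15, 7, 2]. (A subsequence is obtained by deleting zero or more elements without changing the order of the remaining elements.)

One longest non-decreasing subsequence is 8, 13, 19, 19, 30 (positions 3,5,6,7,11), of length 5; no longer one exists.

5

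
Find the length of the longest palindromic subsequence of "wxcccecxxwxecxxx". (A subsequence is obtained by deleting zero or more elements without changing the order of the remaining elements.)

Using dp[i][j] = 2 + dp[i+1][j−1] if the ends match, else max(dp[i+1][j], dp[i][j−1]):
dp[1][16] = 9. A witness is xcexwxecx at positions 2,5,6,8,10,11,12,13,16.

9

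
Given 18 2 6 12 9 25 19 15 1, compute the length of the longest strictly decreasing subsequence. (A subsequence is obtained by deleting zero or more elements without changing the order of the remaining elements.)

4

Let dp[i] be the longest decreasing subsequence ending at position i. Then dp = [1, 2, 2, 2, 3, 1, 2, 3, 4].
The maximum is 4; one witness is 18, 12, 9, 1 at positions 1,4,5,9.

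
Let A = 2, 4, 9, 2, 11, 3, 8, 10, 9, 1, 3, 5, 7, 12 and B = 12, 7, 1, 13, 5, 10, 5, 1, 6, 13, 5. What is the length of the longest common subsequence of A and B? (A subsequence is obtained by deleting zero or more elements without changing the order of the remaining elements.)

A longest common subsequence is 10, 1, 5 (length 3); the LCS DP confirms no longer common subsequence exists.

3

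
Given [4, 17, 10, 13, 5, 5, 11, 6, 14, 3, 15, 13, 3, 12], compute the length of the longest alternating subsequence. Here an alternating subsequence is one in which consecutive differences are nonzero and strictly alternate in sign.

12

Track the best alternating length ending on an up-step vs a down-step at each position: up/down = 1/1, 2/1, 2/3, 4/3, 2/5, 2/5, 6/5, 6/7, 8/3, 1/9, 10/3, 10/11, 1/11, 12/11.
The maximum over both is 12; one such subsequence is 4, 17, 10, 13, 5, 11, 6, 14, 3, 15, 3, 12.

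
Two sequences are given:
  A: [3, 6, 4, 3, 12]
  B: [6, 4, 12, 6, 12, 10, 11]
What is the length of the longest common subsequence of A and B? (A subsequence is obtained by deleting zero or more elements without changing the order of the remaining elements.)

3

Backtracking the LCS table gives one alignment: 6 (A2,B1) → 4 (A3,B2) → 12 (A5,B5).
So the longest common subsequence has length 3.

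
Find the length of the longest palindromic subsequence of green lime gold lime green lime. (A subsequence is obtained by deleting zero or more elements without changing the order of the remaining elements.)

5

One longest palindromic subsequence is green lime gold lime green (positions 1,2,3,4,5); it reads the same forward and backward, and the interval DP gives dp[1][6] = 5.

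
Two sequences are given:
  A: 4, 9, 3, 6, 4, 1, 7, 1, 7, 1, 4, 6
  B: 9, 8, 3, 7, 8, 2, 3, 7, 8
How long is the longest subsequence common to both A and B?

Backtracking the LCS table gives one alignment: 9 (A2,B1) → 3 (A3,B3) → 7 (A7,B4) → 7 (A9,B8).
So the longest common subsequence has length 4.

4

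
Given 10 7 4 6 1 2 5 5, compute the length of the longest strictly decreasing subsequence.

One longest decreasing subsequence is 10, 7, 4, 1 (positions 1,2,3,5), of length 4; no longer one exists.

4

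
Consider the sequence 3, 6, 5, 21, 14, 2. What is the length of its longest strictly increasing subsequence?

3

One longest increasing subsequence is 3, 6, 21 (positions 1,2,4), of length 3; no longer one exists.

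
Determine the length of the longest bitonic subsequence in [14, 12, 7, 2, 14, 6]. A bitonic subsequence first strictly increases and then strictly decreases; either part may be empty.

Let inc[i] be the LIS ending at i and dec[i] the longest strictly decreasing subsequence starting at i. inc = [1, 1, 1, 1, 2, 2], dec = [4, 3, 2, 1, 2, 1].
max_i inc[i]+dec[i]−1 = 4, with one witness 14, 12, 7, 6.

4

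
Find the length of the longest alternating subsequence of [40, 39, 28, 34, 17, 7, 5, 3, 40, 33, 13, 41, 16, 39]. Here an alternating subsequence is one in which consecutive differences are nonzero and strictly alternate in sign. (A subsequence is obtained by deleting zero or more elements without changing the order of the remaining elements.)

9

A longest alternating subsequence is 40, 28, 34, 17, 40, 33, 41, 16, 39 (positions 1,3,4,5,9,10,12,13,14); its 8 consecutive differences strictly alternate in sign, and length 9 is optimal.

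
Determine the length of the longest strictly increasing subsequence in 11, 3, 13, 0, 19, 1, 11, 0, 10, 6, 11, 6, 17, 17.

5

Let dp[i] be the longest increasing subsequence ending at position i. Then dp = [1, 1, 2, 1, 3, 2, 3, 1, 3, 3, 4, 3, 5, 5].
The maximum is 5; one witness is 0, 1, 10, 11, 17 at positions 4,6,9,11,13.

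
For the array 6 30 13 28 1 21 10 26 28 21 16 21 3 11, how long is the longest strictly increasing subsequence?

Let dp[i] be the longest increasing subsequence ending at position i. Then dp = [1, 2, 2, 3, 1, 3, 2, 4, 5, 3, 3, 4, 2, 3].
The maximum is 5; one witness is 6, 13, 21, 26, 28 at positions 1,3,6,8,9.

5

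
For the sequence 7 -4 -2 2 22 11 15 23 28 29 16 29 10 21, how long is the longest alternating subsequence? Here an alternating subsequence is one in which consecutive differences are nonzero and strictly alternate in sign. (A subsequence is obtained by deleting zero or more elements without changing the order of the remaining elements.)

9

A longest alternating subsequence is 7, -4, 22, 11, 23, 16, 29, 10, 21 (positions 1,2,5,6,8,11,12,13,14); its 8 consecutive differences strictly alternate in sign, and length 9 is optimal.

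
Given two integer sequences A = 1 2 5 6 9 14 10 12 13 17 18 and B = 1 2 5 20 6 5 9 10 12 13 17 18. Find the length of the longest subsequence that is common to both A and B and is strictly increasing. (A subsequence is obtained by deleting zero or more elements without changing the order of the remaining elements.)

10

For each value that appears in both, track the longest common increasing run ending there.
The best achievable length is 10; one witness is 1, 2, 5, 6, 9, 10, 12, 13, 17, 18 (A-positions 1,2,3,4,5,7,8,9,10,11, B-positions 1,2,3,5,7,8,9,10,11,12).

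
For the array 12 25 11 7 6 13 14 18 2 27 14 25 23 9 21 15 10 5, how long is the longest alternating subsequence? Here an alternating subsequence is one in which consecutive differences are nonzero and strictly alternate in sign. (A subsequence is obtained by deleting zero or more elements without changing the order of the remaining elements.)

11

A longest alternating subsequence is 12, 25, 11, 13, 2, 27, 14, 25, 9, 21, 15 (positions 1,2,3,6,9,10,11,12,14,15,16); its 10 consecutive differences strictly alternate in sign, and length 11 is optimal.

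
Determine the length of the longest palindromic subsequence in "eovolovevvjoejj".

One longest palindromic subsequence is eovvevvoe (positions 1,2,3,7,8,9,10,12,13); it reads the same forward and backward, and the interval DP gives dp[1][15] = 9.

9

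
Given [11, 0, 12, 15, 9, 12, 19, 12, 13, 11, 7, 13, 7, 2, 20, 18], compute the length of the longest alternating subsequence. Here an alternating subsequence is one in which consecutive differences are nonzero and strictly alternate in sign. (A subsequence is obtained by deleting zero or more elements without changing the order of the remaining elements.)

A longest alternating subsequence is 11, 0, 12, 9, 19, 12, 13, 11, 13, 7, 20, 18 (positions 1,2,3,5,7,8,9,10,12,13,15,16); its 11 consecutive differences strictly alternate in sign, and length 12 is optimal.

12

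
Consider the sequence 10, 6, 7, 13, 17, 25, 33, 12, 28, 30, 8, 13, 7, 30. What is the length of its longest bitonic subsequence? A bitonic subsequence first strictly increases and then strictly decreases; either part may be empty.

Let inc[i] be the LIS ending at i and dec[i] the longest strictly decreasing subsequence starting at i. inc = [1, 1, 2, 3, 4, 5, 6, 3, 6, 7, 3, 4, 2, 7], dec = [3, 1, 1, 4, 4, 4, 4, 3, 3, 3, 2, 2, 1, 1].
max_i inc[i]+dec[i]−1 = 9, with one witness 6, 7, 13, 17, 25, 33, 30, 13, 7.

9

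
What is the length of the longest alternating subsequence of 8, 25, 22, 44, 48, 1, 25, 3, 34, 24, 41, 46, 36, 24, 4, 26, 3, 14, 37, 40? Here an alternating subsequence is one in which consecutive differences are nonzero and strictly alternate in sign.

Track the best alternating length ending on an up-step vs a down-step at each position: up/down = 1/1, 2/1, 2/3, 4/1, 4/1, 1/5, 6/5, 6/7, 8/5, 8/9, 10/5, 10/5, 10/11, 8/11, 8/11, 12/11, 6/13, 14/13, 14/11, 14/11.
The maximum over both is 14; one such subsequence is 8, 25, 22, 44, 1, 25, 3, 34, 24, 41, 24, 26, 3, 14.

14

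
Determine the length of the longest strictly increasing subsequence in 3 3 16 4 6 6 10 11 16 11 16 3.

6

Scanning left to right, the best length ending at each element is: 3→1, 3→1, 16→2, 4→2, 6→3, 6→3, 10→4, 11→5, 16→6, 11→5, 16→6, 3→1.
So the longest increasing subsequence has length 6, e.g. 3, 4, 6, 10, 11, 16.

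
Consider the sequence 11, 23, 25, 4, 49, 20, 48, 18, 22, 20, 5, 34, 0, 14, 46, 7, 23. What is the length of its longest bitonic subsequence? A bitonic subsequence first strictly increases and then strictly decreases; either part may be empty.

9

One longest bitonic subsequence is 11, 23, 25, 49, 48, 22, 20, 14, 7 (positions 1,2,3,5,7,9,10,14,16): it rises to 49 then falls. Length 9 is optimal.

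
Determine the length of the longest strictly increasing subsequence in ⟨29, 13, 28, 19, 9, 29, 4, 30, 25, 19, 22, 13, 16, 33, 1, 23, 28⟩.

5

Let dp[i] be the longest increasing subsequence ending at position i. Then dp = [1, 1, 2, 2, 1, 3, 1, 4, 3, 2, 3, 2, 3, 5, 1, 4, 5].
The maximum is 5; one witness is 13, 28, 29, 30, 33 at positions 2,3,6,8,14.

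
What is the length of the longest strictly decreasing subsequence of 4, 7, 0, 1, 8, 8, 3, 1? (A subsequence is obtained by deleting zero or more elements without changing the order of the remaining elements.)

One longest decreasing subsequence is 4, 3, 1 (positions 1,7,8), of length 3; no longer one exists.

3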